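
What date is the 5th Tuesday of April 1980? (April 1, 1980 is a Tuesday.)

April 1980 begins on a Tuesday, so the first Tuesday is April 1.
The 5th Tuesday is 4 weeks later: 1 + 28 = 29.

1980-04-29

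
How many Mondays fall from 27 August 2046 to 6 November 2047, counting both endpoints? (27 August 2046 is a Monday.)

27 August 2046 is a Monday; the first Monday on or after it is 27 August 2046.
From 27 August 2046 to 6 November 2047: 126 + 310 = 436 days (rest of 2046, to 6 November 2047 in 2047).
436 ÷ 7 = 62 full weeks with remainder 2, so 62 more Mondays after the first → 63.

63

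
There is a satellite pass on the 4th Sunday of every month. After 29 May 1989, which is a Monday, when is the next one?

25 June 1989

May 1989 starts on a Monday; its first Sunday is the 7th, so the 4th Sunday is the 28th — 28 May 1989.
That is not after 29 May 1989, so look at June 1989.
June 1989 starts on a Thursday; its first Sunday is the 4th, so the 4th Sunday is the 25th — 25 June 1989.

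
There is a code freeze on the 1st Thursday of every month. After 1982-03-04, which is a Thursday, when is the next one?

1982-04-01

March 1982 starts on a Monday, so its 1st Thursday is 1982-03-04 (3 days in).
That is not after 1982-03-04, so look at April 1982.
April 1982 starts on a Thursday, so its 1st Thursday is 1982-04-01.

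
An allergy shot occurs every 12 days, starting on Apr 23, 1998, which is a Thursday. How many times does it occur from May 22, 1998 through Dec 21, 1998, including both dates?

18

Occurrences land 12·i days after Apr 23, 1998 for i = 0, 1, 2, …
May 22, 1998 is 29 days after the start; 29 ÷ 12 = 2 remainder 5; since the remainder is 5, round up to i = 3. First occurrence in the window: #4 on May 29, 1998 (3×12 = 36 days in).
Dec 21, 1998 is 242 days after the start; 242 ÷ 12 = 20 remainder 2. Last occurrence in the window: #21 on Dec 19, 1998.
Occurrences #4 through #21: 18 in total.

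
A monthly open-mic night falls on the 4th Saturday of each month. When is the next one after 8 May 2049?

22 May 2049

May 2049 starts on a Saturday; its first Saturday is the 1st, so the 4th Saturday is the 22nd — 22 May 2049.
22 May 2049 is after 8 May 2049, so that is the next one.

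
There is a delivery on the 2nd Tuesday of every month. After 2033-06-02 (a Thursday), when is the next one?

2033-06-14

June 2033 starts on a Wednesday; its first Tuesday is the 7th, so the 2nd Tuesday is the 14th — 2033-06-14.
2033-06-14 is after 2033-06-02, so that is the next one.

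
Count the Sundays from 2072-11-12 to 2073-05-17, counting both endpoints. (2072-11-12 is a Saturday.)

2072-11-12 is a Saturday; the first Sunday on or after it is 2072-11-13 (1 day later).
From 2072-11-13 to 2073-05-17: 17 + 31 + 31 + 28 + 31 + 30 + 17 = 185 days (rest of November, December, January, February, March, April, May).
185 ÷ 7 = 26 full weeks with remainder 3, so 26 more Sundays after the first → 27.

27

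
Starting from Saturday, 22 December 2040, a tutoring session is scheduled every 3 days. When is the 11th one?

21 January 2041

The 11th occurrence is 10 intervals after the first: 10 × 3 = 30 days after 22 December 2040.
December has 31 days — 9 days to the end of December leaves 21.
21 days into January → 21 January 2041.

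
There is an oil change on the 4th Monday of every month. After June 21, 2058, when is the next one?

June 24, 2058

June 2058 starts on a Saturday; its first Monday is the 3rd, so the 4th Monday is the 24th — June 24, 2058.
June 24, 2058 is after June 21, 2058, so that is the next one.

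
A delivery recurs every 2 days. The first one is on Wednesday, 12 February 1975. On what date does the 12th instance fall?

The 12th occurrence is 11 intervals after the first: 11 × 2 = 22 days after 12 February 1975.
February has 28 days — 16 days to the end of February leaves 6.
6 days into March → 6 March 1975.

6 March 1975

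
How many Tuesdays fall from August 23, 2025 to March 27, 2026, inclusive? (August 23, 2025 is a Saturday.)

31

August 23, 2025 is a Saturday; the first Tuesday on or after it is August 26, 2025 (3 days later).
From August 26, 2025 to March 27, 2026: 5 + 30 + 31 + 30 + 31 + 31 + 28 + 27 = 213 days (rest of August, September, October, November, December, January, February, March).
213 ÷ 7 = 30 full weeks with remainder 3, so 30 more Tuesdays after the first → 31.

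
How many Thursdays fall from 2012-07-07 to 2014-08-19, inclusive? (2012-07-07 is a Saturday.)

110

2012-07-07 is a Saturday; the first Thursday on or after it is 2012-07-12 (5 days later).
From 2012-07-12 to 2014-08-19: 172 + 365 + 231 = 768 days (rest of 2012, 2013, to 2014-08-19 in 2014).
768 ÷ 7 = 109 full weeks with remainder 5, so 109 more Thursdays after the first → 110.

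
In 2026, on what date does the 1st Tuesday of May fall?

2026-05-05

The first Tuesday of May 2026 is May 5.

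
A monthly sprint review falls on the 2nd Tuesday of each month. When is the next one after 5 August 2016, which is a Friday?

9 August 2016

August 2016 starts on a Monday; its first Tuesday is the 2nd, so the 2nd Tuesday is the 9th — 9 August 2016.
9 August 2016 is after 5 August 2016, so that is the next one.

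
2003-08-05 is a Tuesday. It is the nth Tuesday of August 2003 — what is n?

Day 5 falls in week ⌈5/7⌉ of the month.
Days 1–7 hold the 1st Tuesday, 8–14 the 2nd, 15–21 the 3rd, 22–28 the 4th, 29–31 the 5th.
5 is in the range for the 1st.

1st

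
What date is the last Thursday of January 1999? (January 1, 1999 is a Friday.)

28 January 1999

January 1999 begins on a Friday, so the first Thursday is January 7 (6 days later).
January 1999 has 31 days. Adding weeks: 7, 14, 21, 28 — the last one ≤ 31 is the 28th.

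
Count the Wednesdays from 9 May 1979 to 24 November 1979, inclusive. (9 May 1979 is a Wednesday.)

29

9 May 1979 is a Wednesday; the first Wednesday on or after it is 9 May 1979.
From 9 May 1979 to 24 November 1979: 22 + 30 + 31 + 31 + 30 + 31 + 24 = 199 days (rest of May, June, July, August, September, October, November).
199 ÷ 7 = 28 full weeks with remainder 3, so 28 more Wednesdays after the first → 29.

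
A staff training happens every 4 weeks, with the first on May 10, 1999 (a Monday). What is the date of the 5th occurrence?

The 5th occurrence is 4 intervals after the first: 4 × 28 = 112 days after May 10, 1999.
May has 31 days — 21 days to the end of May leaves 91.
Jun has 30 days (61 left).
Jul has 31 days (30 left).
30 days into Aug → Aug 30, 1999.

Aug 30, 1999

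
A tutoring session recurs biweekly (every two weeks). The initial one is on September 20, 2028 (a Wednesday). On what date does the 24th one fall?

The 24th occurrence is 23 intervals after the first: 23 × 14 = 322 days after September 20, 2028.
September has 30 days — 10 days to the end of September leaves 312.
October has 31 days (281 left).
November has 30 days (251 left).
December has 31 days (220 left).
January has 31 days (189 left).
February has 28 days (161 left).
March has 31 days (130 left).
April has 30 days (100 left).
May has 31 days (69 left).
June has 30 days (39 left).
July has 31 days (8 left).
8 days into August → August 8, 2029.

August 8, 2029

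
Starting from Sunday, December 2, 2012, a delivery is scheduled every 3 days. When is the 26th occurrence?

The 26th occurrence is 25 intervals after the first: 25 × 3 = 75 days after December 2, 2012.
December has 31 days — 29 days to the end of December leaves 46.
January has 31 days (15 left).
15 days into February → February 15, 2013.

February 15, 2013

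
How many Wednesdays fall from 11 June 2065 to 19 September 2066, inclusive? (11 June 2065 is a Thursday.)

11 June 2065 is a Thursday; the first Wednesday on or after it is 17 June 2065 (6 days later).
From 17 June 2065 to 19 September 2066: 197 + 262 = 459 days (rest of 2065, to 19 September 2066 in 2066).
459 ÷ 7 = 65 full weeks with remainder 4, so 65 more Wednesdays after the first → 66.

66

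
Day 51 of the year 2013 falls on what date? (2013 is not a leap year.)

January has 31 days (51 − 31 = 20 remain).
20 into February → February 20.

February 20, 2013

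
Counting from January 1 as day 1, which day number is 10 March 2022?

69

Days in months before March: 31 + 28 = 59.
Plus 10 days into March → day 69.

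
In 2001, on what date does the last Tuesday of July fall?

July 31, 2001

July 2001 begins on a Sunday, so the first Tuesday is July 3 (2 days later).
July 2001 has 31 days. Adding weeks: 3, 10, 17, 24, 31 — the last one ≤ 31 is the 31st.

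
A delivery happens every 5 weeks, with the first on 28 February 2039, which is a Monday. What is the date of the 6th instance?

22 August 2039

The 6th occurrence is 5 intervals after the first: 5 × 35 = 175 days after 28 February 2039.
February has 28 days — 0 days to the end of February leaves 175.
March has 31 days (144 left).
April has 30 days (114 left).
May has 31 days (83 left).
June has 30 days (53 left).
July has 31 days (22 left).
22 days into August → 22 August 2039.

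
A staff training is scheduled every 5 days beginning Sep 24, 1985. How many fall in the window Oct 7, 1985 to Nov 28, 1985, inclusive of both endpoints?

11

Occurrences land 5·i days after Sep 24, 1985 for i = 0, 1, 2, …
Oct 7, 1985 is 13 days after the start; 13 ÷ 5 = 2 remainder 3; since the remainder is 3, round up to i = 3. First occurrence in the window: #4 on Oct 9, 1985 (3×5 = 15 days in).
Nov 28, 1985 is 65 days after the start; 65 ÷ 5 = 13 remainder 0. Last occurrence in the window: #14 on Nov 28, 1985.
Occurrences #4 through #14: 11 in total.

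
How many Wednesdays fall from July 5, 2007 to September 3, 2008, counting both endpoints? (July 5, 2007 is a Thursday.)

July 5, 2007 is a Thursday; the first Wednesday on or after it is July 11, 2007 (6 days later).
From July 11, 2007 to September 3, 2008: 173 + 247 = 420 days (rest of 2007, to September 3, 2008 in 2008).
420 ÷ 7 = 60 full weeks with remainder 0, so 60 more Wednesdays after the first → 61.

61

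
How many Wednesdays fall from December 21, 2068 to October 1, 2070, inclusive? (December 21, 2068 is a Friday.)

December 21, 2068 is a Friday; the first Wednesday on or after it is December 26, 2068 (5 days later).
From December 26, 2068 to October 1, 2070: 5 + 365 + 274 = 644 days (rest of 2068, 2069, to October 1, 2070 in 2070).
644 ÷ 7 = 92 full weeks with remainder 0, so 92 more Wednesdays after the first → 93.

93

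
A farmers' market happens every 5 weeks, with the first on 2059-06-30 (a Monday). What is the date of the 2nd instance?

The 2nd occurrence is 1 interval after the first: 1 × 35 = 35 days after 2059-06-30.
June has 30 days — 0 days to the end of June leaves 35.
July has 31 days (4 left).
4 days into August → 2059-08-04.

2059-08-04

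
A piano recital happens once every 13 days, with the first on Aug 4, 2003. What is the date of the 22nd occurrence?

May 3, 2004

The 22nd occurrence is 21 intervals after the first: 21 × 13 = 273 days after Aug 4, 2003.
Aug has 31 days — 27 days to the end of Aug leaves 246.
Sep has 30 days (216 left).
Oct has 31 days (185 left).
Nov has 30 days (155 left).
Dec has 31 days (124 left).
Jan has 31 days (93 left).
Feb has 29 days (64 left).
Mar has 31 days (33 left).
Apr has 30 days (3 left).
3 days into May → May 3, 2004.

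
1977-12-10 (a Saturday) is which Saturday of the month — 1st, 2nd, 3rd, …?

2nd

Day 10 falls in week ⌈10/7⌉ of the month.
Days 1–7 hold the 1st Saturday, 8–14 the 2nd, 15–21 the 3rd, 22–28 the 4th, 29–31 the 5th.
10 is in the range for the 2nd.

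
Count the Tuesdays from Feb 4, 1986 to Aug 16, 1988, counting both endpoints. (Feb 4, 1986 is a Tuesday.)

133

Feb 4, 1986 is a Tuesday; the first Tuesday on or after it is Feb 4, 1986.
From Feb 4, 1986 to Aug 16, 1988: 330 + 365 + 229 = 924 days (rest of 1986, 1987, to Aug 16, 1988 in 1988).
924 ÷ 7 = 132 full weeks with remainder 0, so 132 more Tuesdays after the first → 133.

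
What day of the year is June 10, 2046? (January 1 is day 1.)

Days in months before June: 31 + 28 + 31 + 30 + 31 = 151.
Plus 10 days into June → day 161.

161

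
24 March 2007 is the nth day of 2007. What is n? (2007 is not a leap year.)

83

Days in months before March: 31 + 28 = 59.
Plus 24 days into March → day 83.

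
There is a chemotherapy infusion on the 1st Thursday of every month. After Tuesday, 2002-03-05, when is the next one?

March 2002 starts on a Friday, so its 1st Thursday is 2002-03-07 (6 days in).
2002-03-07 is after 2002-03-05, so that is the next one.

2002-03-07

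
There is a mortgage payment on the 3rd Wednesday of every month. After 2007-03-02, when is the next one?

March 2007 starts on a Thursday; its first Wednesday is the 7th, so the 3rd Wednesday is the 21st — 2007-03-21.
2007-03-21 is after 2007-03-02, so that is the next one.

2007-03-21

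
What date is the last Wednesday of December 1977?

The first Wednesday of December 1977 is December 7.
December 1977 has 31 days. Adding weeks: 7, 14, 21, 28 — the last one ≤ 31 is the 28th.

December 28, 1977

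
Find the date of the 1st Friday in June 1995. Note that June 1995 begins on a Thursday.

June 1995 begins on a Thursday, so the first Friday is June 2 (1 day later).

2 June 1995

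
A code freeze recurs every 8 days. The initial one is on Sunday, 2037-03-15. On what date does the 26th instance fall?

The 26th occurrence is 25 intervals after the first: 25 × 8 = 200 days after 2037-03-15.
March has 31 days — 16 days to the end of March leaves 184.
April has 30 days (154 left).
May has 31 days (123 left).
June has 30 days (93 left).
July has 31 days (62 left).
August has 31 days (31 left).
September has 30 days (1 left).
1 day into October → 2037-10-01.

2037-10-01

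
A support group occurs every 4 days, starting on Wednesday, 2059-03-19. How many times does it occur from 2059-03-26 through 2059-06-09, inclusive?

Occurrences land 4·i days after 2059-03-19 for i = 0, 1, 2, …
2059-03-26 is 7 days after the start; 7 ÷ 4 = 1 remainder 3; since the remainder is 3, round up to i = 2. First occurrence in the window: #3 on 2059-03-27 (2×4 = 8 days in).
2059-06-09 is 82 days after the start; 82 ÷ 4 = 20 remainder 2. Last occurrence in the window: #21 on 2059-06-07.
Occurrences #3 through #21: 19 in total.

19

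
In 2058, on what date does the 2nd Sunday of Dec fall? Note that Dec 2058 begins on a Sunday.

Dec 2058 begins on a Sunday, so the first Sunday is Dec 1.
The 2nd Sunday is 1 weeks later: 1 + 7 = 8.

Dec 8, 2058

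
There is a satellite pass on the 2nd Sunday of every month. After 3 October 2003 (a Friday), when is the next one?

October 2003 starts on a Wednesday; its first Sunday is the 5th, so the 2nd Sunday is the 12th — 12 October 2003.
12 October 2003 is after 3 October 2003, so that is the next one.

12 October 2003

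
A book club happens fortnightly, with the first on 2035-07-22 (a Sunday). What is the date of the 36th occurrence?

The 36th occurrence is 35 intervals after the first: 35 × 14 = 490 days after 2035-07-22.
July has 31 days — 9 days to the end of July leaves 481.
From end of July to end of 2035 is 153 days (328 left).
January has 31 days (297 left).
February has 29 days (268 left).
March has 31 days (237 left).
April has 30 days (207 left).
May has 31 days (176 left).
June has 30 days (146 left).
July has 31 days (115 left).
August has 31 days (84 left).
September has 30 days (54 left).
October has 31 days (23 left).
23 days into November → 2036-11-23.

2036-11-23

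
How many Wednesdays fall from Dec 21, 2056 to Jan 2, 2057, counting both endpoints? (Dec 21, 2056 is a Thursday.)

Dec 21, 2056 is a Thursday; the first Wednesday on or after it is Dec 27, 2056 (6 days later).
From Dec 27, 2056 to Jan 2, 2057: 4 + 2 = 6 days (rest of Dec, Jan).
6 ÷ 7 = 0 full weeks with remainder 6, so 0 more Wednesdays after the first → 1.

1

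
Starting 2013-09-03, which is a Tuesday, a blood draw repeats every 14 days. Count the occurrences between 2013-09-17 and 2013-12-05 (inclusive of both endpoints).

Occurrences land 14·i days after 2013-09-03 for i = 0, 1, 2, …
2013-09-17 is 14 days after the start; 14 ÷ 14 = 1 remainder 0. First occurrence in the window: #2 on 2013-09-17 (1×14 = 14 days in).
2013-12-05 is 93 days after the start; 93 ÷ 14 = 6 remainder 9. Last occurrence in the window: #7 on 2013-11-26.
Occurrences #2 through #7: 6 in total.

6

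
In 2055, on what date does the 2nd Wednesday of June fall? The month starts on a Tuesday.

June 9, 2055

June 2055 begins on a Tuesday, so the first Wednesday is June 2 (1 day later).
The 2nd Wednesday is 1 weeks later: 2 + 7 = 9.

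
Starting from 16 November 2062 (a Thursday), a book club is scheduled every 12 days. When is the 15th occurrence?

3 May 2063

The 15th occurrence is 14 intervals after the first: 14 × 12 = 168 days after 16 November 2062.
November has 30 days — 14 days to the end of November leaves 154.
December has 31 days (123 left).
January has 31 days (92 left).
February has 28 days (64 left).
March has 31 days (33 left).
April has 30 days (3 left).
3 days into May → 3 May 2063.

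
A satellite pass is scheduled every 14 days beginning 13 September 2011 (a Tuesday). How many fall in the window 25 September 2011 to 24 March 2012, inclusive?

Occurrences land 14·i days after 13 September 2011 for i = 0, 1, 2, …
25 September 2011 is 12 days after the start; 12 ÷ 14 = 0 remainder 12; since the remainder is 12, round up to i = 1. First occurrence in the window: #2 on 27 September 2011 (1×14 = 14 days in).
24 March 2012 is 193 days after the start; 193 ÷ 14 = 13 remainder 11. Last occurrence in the window: #14 on 13 March 2012.
Occurrences #2 through #14: 13 in total.

13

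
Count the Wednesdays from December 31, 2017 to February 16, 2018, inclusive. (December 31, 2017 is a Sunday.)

7

December 31, 2017 is a Sunday; the first Wednesday on or after it is January 3, 2018 (3 days later).
From January 3, 2018 to February 16, 2018: 28 + 16 = 44 days (rest of January, February).
44 ÷ 7 = 6 full weeks with remainder 2, so 6 more Wednesdays after the first → 7.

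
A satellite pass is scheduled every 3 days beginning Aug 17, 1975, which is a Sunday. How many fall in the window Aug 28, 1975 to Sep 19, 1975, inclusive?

8

Occurrences land 3·i days after Aug 17, 1975 for i = 0, 1, 2, …
Aug 28, 1975 is 11 days after the start; 11 ÷ 3 = 3 remainder 2; since the remainder is 2, round up to i = 4. First occurrence in the window: #5 on Aug 29, 1975 (4×3 = 12 days in).
Sep 19, 1975 is 33 days after the start; 33 ÷ 3 = 11 remainder 0. Last occurrence in the window: #12 on Sep 19, 1975.
Occurrences #5 through #12: 8 in total.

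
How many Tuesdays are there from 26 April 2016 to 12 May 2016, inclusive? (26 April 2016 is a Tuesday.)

3

26 April 2016 is a Tuesday; the first Tuesday on or after it is 26 April 2016.
From 26 April 2016 to 12 May 2016: 4 + 12 = 16 days (rest of April, May).
16 ÷ 7 = 2 full weeks with remainder 2, so 2 more Tuesdays after the first → 3.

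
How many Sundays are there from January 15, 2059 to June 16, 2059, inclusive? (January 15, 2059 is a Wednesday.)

22

January 15, 2059 is a Wednesday; the first Sunday on or after it is January 19, 2059 (4 days later).
From January 19, 2059 to June 16, 2059: 12 + 28 + 31 + 30 + 31 + 16 = 148 days (rest of January, February, March, April, May, June).
148 ÷ 7 = 21 full weeks with remainder 1, so 21 more Sundays after the first → 22.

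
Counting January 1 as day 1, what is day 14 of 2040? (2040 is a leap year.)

January 14, 2040

14 into January → January 14.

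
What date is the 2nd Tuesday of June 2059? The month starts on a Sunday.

June 2059 begins on a Sunday, so the first Tuesday is June 3 (2 days later).
The 2nd Tuesday is 1 weeks later: 3 + 7 = 10.

10 June 2059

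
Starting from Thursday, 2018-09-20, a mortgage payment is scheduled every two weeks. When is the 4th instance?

The 4th occurrence is 3 intervals after the first: 3 × 14 = 42 days after 2018-09-20.
September has 30 days — 10 days to the end of September leaves 32.
October has 31 days (1 left).
1 day into November → 2018-11-01.

2018-11-01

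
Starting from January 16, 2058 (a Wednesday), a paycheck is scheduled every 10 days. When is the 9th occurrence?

The 9th occurrence is 8 intervals after the first: 8 × 10 = 80 days after January 16, 2058.
January has 31 days — 15 days to the end of January leaves 65.
February has 28 days (37 left).
March has 31 days (6 left).
6 days into April → April 6, 2058.

April 6, 2058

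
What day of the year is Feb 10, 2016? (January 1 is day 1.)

41

Days in months before Feb: 31 = 31.
Plus 10 days into Feb → day 41.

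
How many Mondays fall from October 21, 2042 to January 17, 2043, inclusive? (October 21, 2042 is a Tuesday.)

12

October 21, 2042 is a Tuesday; the first Monday on or after it is October 27, 2042 (6 days later).
From October 27, 2042 to January 17, 2043: 4 + 30 + 31 + 17 = 82 days (rest of October, November, December, January).
82 ÷ 7 = 11 full weeks with remainder 5, so 11 more Mondays after the first → 12.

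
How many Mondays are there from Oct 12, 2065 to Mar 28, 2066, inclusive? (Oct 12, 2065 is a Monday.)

Oct 12, 2065 is a Monday; the first Monday on or after it is Oct 12, 2065.
From Oct 12, 2065 to Mar 28, 2066: 19 + 30 + 31 + 31 + 28 + 28 = 167 days (rest of Oct, Nov, Dec, Jan, Feb, Mar).
167 ÷ 7 = 23 full weeks with remainder 6, so 23 more Mondays after the first → 24.

24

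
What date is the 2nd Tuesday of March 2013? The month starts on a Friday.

March 2013 begins on a Friday, so the first Tuesday is March 5 (4 days later).
The 2nd Tuesday is 1 weeks later: 5 + 7 = 12.

2013-03-12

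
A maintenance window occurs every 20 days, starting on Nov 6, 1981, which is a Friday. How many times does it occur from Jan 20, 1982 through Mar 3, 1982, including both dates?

Occurrences land 20·i days after Nov 6, 1981 for i = 0, 1, 2, …
Jan 20, 1982 is 75 days after the start; 75 ÷ 20 = 3 remainder 15; since the remainder is 15, round up to i = 4. First occurrence in the window: #5 on Jan 25, 1982 (4×20 = 80 days in).
Mar 3, 1982 is 117 days after the start; 117 ÷ 20 = 5 remainder 17. Last occurrence in the window: #6 on Feb 14, 1982.
Occurrences #5 through #6: 2 in total.

2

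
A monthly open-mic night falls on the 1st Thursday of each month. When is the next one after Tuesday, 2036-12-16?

December 2036 starts on a Monday, so its 1st Thursday is 2036-12-04 (3 days in).
That is not after 2036-12-16, so look at January 2037.
January 2037 starts on a Thursday, so its 1st Thursday is 2037-01-01.

2037-01-01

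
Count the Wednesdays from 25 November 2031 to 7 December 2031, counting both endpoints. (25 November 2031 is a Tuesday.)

25 November 2031 is a Tuesday; the first Wednesday on or after it is 26 November 2031 (1 day later).
From 26 November 2031 to 7 December 2031: 4 + 7 = 11 days (rest of November, December).
11 ÷ 7 = 1 full weeks with remainder 4, so 1 more Wednesdays after the first → 2.

2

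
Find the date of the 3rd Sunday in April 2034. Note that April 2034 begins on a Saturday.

April 2034 begins on a Saturday, so the first Sunday is April 2 (1 day later).
The 3rd Sunday is 2 weeks later: 2 + 14 = 16.

16 April 2034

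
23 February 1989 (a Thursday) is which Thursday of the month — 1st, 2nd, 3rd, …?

Day 23 falls in week ⌈23/7⌉ of the month.
Days 1–7 hold the 1st Thursday, 8–14 the 2nd, 15–21 the 3rd, 22–28 the 4th, 29–31 the 5th.
23 is in the range for the 4th.

4th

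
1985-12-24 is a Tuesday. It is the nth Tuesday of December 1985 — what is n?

4th

Day 24 falls in week ⌈24/7⌉ of the month.
Days 1–7 hold the 1st Tuesday, 8–14 the 2nd, 15–21 the 3rd, 22–28 the 4th, 29–31 the 5th.
24 is in the range for the 4th.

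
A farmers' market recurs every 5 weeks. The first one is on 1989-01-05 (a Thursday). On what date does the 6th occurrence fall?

1989-06-29

The 6th occurrence is 5 intervals after the first: 5 × 35 = 175 days after 1989-01-05.
January has 31 days — 26 days to the end of January leaves 149.
February has 28 days (121 left).
March has 31 days (90 left).
April has 30 days (60 left).
May has 31 days (29 left).
29 days into June → 1989-06-29.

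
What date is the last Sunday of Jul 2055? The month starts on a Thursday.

Jul 2055 begins on a Thursday, so the first Sunday is Jul 4 (3 days later).
Jul 2055 has 31 days. Adding weeks: 4, 11, 18, 25 — the last one ≤ 31 is the 25th.

Jul 25, 2055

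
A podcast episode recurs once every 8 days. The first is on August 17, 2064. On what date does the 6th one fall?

September 26, 2064

The 6th occurrence is 5 intervals after the first: 5 × 8 = 40 days after August 17, 2064.
August has 31 days — 14 days to the end of August leaves 26.
26 days into September → September 26, 2064.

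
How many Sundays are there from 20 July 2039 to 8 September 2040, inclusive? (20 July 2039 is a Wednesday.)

20 July 2039 is a Wednesday; the first Sunday on or after it is 24 July 2039 (4 days later).
From 24 July 2039 to 8 September 2040: 160 + 252 = 412 days (rest of 2039, to 8 September 2040 in 2040).
412 ÷ 7 = 58 full weeks with remainder 6, so 58 more Sundays after the first → 59.

59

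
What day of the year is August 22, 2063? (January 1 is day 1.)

234

Days in months before August: 31 + 28 + 31 + 30 + 31 + 30 + 31 = 212.
Plus 22 days into August → day 234.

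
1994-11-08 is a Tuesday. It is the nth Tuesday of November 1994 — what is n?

Day 8 falls in week ⌈8/7⌉ of the month.
Days 1–7 hold the 1st Tuesday, 8–14 the 2nd, 15–21 the 3rd, 22–28 the 4th, 29–31 the 5th.
8 is in the range for the 2nd.

2nd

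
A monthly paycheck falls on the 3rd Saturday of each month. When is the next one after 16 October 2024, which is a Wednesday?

October 2024 starts on a Tuesday; its first Saturday is the 5th, so the 3rd Saturday is the 19th — 19 October 2024.
19 October 2024 is after 16 October 2024, so that is the next one.

19 October 2024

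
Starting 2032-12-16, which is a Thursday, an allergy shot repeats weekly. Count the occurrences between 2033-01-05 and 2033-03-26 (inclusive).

Occurrences land 7·i days after 2032-12-16 for i = 0, 1, 2, …
2033-01-05 is 20 days after the start; 20 ÷ 7 = 2 remainder 6; since the remainder is 6, round up to i = 3. First occurrence in the window: #4 on 2033-01-06 (3×7 = 21 days in).
2033-03-26 is 100 days after the start; 100 ÷ 7 = 14 remainder 2. Last occurrence in the window: #15 on 2033-03-24.
Occurrences #4 through #15: 12 in total.

12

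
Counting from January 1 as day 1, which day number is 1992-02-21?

52

Days in months before February: 31 = 31.
Plus 21 days into February → day 52.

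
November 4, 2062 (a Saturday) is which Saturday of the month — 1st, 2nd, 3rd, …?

1st

Day 4 falls in week ⌈4/7⌉ of the month.
Days 1–7 hold the 1st Saturday, 8–14 the 2nd, 15–21 the 3rd, 22–28 the 4th, 29–31 the 5th.
4 is in the range for the 1st.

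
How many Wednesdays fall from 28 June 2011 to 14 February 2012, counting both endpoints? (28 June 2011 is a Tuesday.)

33

28 June 2011 is a Tuesday; the first Wednesday on or after it is 29 June 2011 (1 day later).
From 29 June 2011 to 14 February 2012: 1 + 31 + 31 + 30 + 31 + 30 + 31 + 31 + 14 = 230 days (rest of June, July, August, September, October, November, December, January, February).
230 ÷ 7 = 32 full weeks with remainder 6, so 32 more Wednesdays after the first → 33.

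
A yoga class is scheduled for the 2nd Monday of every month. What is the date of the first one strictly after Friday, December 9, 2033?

December 12, 2033

December 2033 starts on a Thursday; its first Monday is the 5th, so the 2nd Monday is the 12th — December 12, 2033.
December 12, 2033 is after December 9, 2033, so that is the next one.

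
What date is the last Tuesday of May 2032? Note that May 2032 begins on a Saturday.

May 25, 2032

May 2032 begins on a Saturday, so the first Tuesday is May 4 (3 days later).
May 2032 has 31 days. Adding weeks: 4, 11, 18, 25 — the last one ≤ 31 is the 25th.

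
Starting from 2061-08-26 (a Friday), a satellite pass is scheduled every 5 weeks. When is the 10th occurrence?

The 10th occurrence is 9 intervals after the first: 9 × 35 = 315 days after 2061-08-26.
August has 31 days — 5 days to the end of August leaves 310.
September has 30 days (280 left).
October has 31 days (249 left).
November has 30 days (219 left).
December has 31 days (188 left).
January has 31 days (157 left).
February has 28 days (129 left).
March has 31 days (98 left).
April has 30 days (68 left).
May has 31 days (37 left).
June has 30 days (7 left).
7 days into July → 2062-07-07.

2062-07-07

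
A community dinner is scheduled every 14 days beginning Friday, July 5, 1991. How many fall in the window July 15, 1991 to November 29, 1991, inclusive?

10

Occurrences land 14·i days after July 5, 1991 for i = 0, 1, 2, …
July 15, 1991 is 10 days after the start; 10 ÷ 14 = 0 remainder 10; since the remainder is 10, round up to i = 1. First occurrence in the window: #2 on July 19, 1991 (1×14 = 14 days in).
November 29, 1991 is 147 days after the start; 147 ÷ 14 = 10 remainder 7. Last occurrence in the window: #11 on November 22, 1991.
Occurrences #2 through #11: 10 in total.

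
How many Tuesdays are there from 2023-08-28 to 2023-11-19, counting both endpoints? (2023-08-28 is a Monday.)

2023-08-28 is a Monday; the first Tuesday on or after it is 2023-08-29 (1 day later).
From 2023-08-29 to 2023-11-19: 2 + 30 + 31 + 19 = 82 days (rest of August, September, October, November).
82 ÷ 7 = 11 full weeks with remainder 5, so 11 more Tuesdays after the first → 12.

12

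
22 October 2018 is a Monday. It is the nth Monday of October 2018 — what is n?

4th

Day 22 falls in week ⌈22/7⌉ of the month.
Days 1–7 hold the 1st Monday, 8–14 the 2nd, 15–21 the 3rd, 22–28 the 4th, 29–31 the 5th.
22 is in the range for the 4th.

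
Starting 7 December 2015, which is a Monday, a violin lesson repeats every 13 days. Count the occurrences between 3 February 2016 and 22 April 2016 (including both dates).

6

Occurrences land 13·i days after 7 December 2015 for i = 0, 1, 2, …
3 February 2016 is 58 days after the start; 58 ÷ 13 = 4 remainder 6; since the remainder is 6, round up to i = 5. First occurrence in the window: #6 on 10 February 2016 (5×13 = 65 days in).
22 April 2016 is 137 days after the start; 137 ÷ 13 = 10 remainder 7. Last occurrence in the window: #11 on 15 April 2016.
Occurrences #6 through #11: 6 in total.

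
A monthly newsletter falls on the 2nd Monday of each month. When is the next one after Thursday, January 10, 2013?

January 14, 2013

January 2013 starts on a Tuesday; its first Monday is the 7th, so the 2nd Monday is the 14th — January 14, 2013.
January 14, 2013 is after January 10, 2013, so that is the next one.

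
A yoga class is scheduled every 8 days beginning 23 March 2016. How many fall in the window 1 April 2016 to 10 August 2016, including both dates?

Occurrences land 8·i days after 23 March 2016 for i = 0, 1, 2, …
1 April 2016 is 9 days after the start; 9 ÷ 8 = 1 remainder 1; since the remainder is 1, round up to i = 2. First occurrence in the window: #3 on 8 April 2016 (2×8 = 16 days in).
10 August 2016 is 140 days after the start; 140 ÷ 8 = 17 remainder 4. Last occurrence in the window: #18 on 6 August 2016.
Occurrences #3 through #18: 16 in total.

16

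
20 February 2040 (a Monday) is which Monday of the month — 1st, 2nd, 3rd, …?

Day 20 falls in week ⌈20/7⌉ of the month.
Days 1–7 hold the 1st Monday, 8–14 the 2nd, 15–21 the 3rd, 22–28 the 4th, 29–31 the 5th.
20 is in the range for the 3rd.

3rd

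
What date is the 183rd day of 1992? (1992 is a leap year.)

January has 31 days (183 − 31 = 152 remain).
February has 29 days (152 − 29 = 123 remain).
March has 31 days (123 − 31 = 92 remain).
April has 30 days (92 − 30 = 62 remain).
May has 31 days (62 − 31 = 31 remain).
June has 30 days (31 − 30 = 1 remain).
1 into July → July 1.

July 1, 1992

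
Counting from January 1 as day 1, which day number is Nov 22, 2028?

327

Days in months before Nov: 31 + 29 + 31 + 30 + 31 + 30 + 31 + 31 + 30 + 31 = 305.
Plus 22 days into Nov → day 327.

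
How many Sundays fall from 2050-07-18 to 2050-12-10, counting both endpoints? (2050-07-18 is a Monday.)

20

2050-07-18 is a Monday; the first Sunday on or after it is 2050-07-24 (6 days later).
From 2050-07-24 to 2050-12-10: 7 + 31 + 30 + 31 + 30 + 10 = 139 days (rest of July, August, September, October, November, December).
139 ÷ 7 = 19 full weeks with remainder 6, so 19 more Sundays after the first → 20.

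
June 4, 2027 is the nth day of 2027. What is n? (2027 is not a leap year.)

155

Days in months before June: 31 + 28 + 31 + 30 + 31 = 151.
Plus 4 days into June → day 155.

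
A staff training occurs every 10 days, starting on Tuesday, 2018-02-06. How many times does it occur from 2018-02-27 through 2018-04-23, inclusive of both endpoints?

Occurrences land 10·i days after 2018-02-06 for i = 0, 1, 2, …
2018-02-27 is 21 days after the start; 21 ÷ 10 = 2 remainder 1; since the remainder is 1, round up to i = 3. First occurrence in the window: #4 on 2018-03-08 (3×10 = 30 days in).
2018-04-23 is 76 days after the start; 76 ÷ 10 = 7 remainder 6. Last occurrence in the window: #8 on 2018-04-17.
Occurrences #4 through #8: 5 in total.

5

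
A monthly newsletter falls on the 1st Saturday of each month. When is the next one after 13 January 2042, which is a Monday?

1 February 2042

January 2042 starts on a Wednesday, so its 1st Saturday is 4 January 2042 (3 days in).
That is not after 13 January 2042, so look at February 2042.
February 2042 starts on a Saturday, so its 1st Saturday is 1 February 2042.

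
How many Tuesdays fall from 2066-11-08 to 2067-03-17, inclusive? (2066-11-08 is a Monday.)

2066-11-08 is a Monday; the first Tuesday on or after it is 2066-11-09 (1 day later).
From 2066-11-09 to 2067-03-17: 21 + 31 + 31 + 28 + 17 = 128 days (rest of November, December, January, February, March).
128 ÷ 7 = 18 full weeks with remainder 2, so 18 more Tuesdays after the first → 19.

19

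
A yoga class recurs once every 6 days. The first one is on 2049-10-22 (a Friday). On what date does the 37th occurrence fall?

2050-05-26

The 37th occurrence is 36 intervals after the first: 36 × 6 = 216 days after 2049-10-22.
October has 31 days — 9 days to the end of October leaves 207.
November has 30 days (177 left).
December has 31 days (146 left).
January has 31 days (115 left).
February has 28 days (87 left).
March has 31 days (56 left).
April has 30 days (26 left).
26 days into May → 2050-05-26.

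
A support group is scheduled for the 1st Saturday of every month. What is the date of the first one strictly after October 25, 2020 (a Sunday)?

November 7, 2020

October 2020 starts on a Thursday, so its 1st Saturday is October 3, 2020 (2 days in).
That is not after October 25, 2020, so look at November 2020.
November 2020 starts on a Sunday, so its 1st Saturday is November 7, 2020 (6 days in).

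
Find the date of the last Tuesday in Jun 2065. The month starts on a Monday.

Jun 30, 2065

Jun 2065 begins on a Monday, so the first Tuesday is Jun 2 (1 day later).
Jun 2065 has 30 days. Adding weeks: 2, 9, 16, 23, 30 — the last one ≤ 30 is the 30th.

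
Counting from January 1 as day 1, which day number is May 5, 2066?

Days in months before May: 31 + 28 + 31 + 30 = 120.
Plus 5 days into May → day 125.

125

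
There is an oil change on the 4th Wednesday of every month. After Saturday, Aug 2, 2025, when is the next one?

Aug 2025 starts on a Friday; its first Wednesday is the 6th, so the 4th Wednesday is the 27th — Aug 27, 2025.
Aug 27, 2025 is after Aug 2, 2025, so that is the next one.

Aug 27, 2025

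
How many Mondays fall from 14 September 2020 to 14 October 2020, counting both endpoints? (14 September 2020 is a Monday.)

5

14 September 2020 is a Monday; the first Monday on or after it is 14 September 2020.
From 14 September 2020 to 14 October 2020: 16 + 14 = 30 days (rest of September, October).
30 ÷ 7 = 4 full weeks with remainder 2, so 4 more Mondays after the first → 5.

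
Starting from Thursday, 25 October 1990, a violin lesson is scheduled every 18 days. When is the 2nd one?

The 2nd occurrence is 1 interval after the first: 1 × 18 = 18 days after 25 October 1990.
October has 31 days — 6 days to the end of October leaves 12.
12 days into November → 12 November 1990.

12 November 1990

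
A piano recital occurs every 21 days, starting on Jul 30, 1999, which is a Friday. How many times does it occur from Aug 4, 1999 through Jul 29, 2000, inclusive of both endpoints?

Occurrences land 21·i days after Jul 30, 1999 for i = 0, 1, 2, …
Aug 4, 1999 is 5 days after the start; 5 ÷ 21 = 0 remainder 5; since the remainder is 5, round up to i = 1. First occurrence in the window: #2 on Aug 20, 1999 (1×21 = 21 days in).
Jul 29, 2000 is 365 days after the start; 365 ÷ 21 = 17 remainder 8. Last occurrence in the window: #18 on Jul 21, 2000.
Occurrences #2 through #18: 17 in total.

17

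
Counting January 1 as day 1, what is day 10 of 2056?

10 into January → January 10.

10 January 2056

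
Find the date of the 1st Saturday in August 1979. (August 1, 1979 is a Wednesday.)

August 1979 begins on a Wednesday, so the first Saturday is August 4 (3 days later).

4 August 1979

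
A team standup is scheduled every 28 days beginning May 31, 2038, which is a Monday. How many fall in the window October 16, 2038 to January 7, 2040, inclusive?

Occurrences land 28·i days after May 31, 2038 for i = 0, 1, 2, …
October 16, 2038 is 138 days after the start; 138 ÷ 28 = 4 remainder 26; since the remainder is 26, round up to i = 5. First occurrence in the window: #6 on October 18, 2038 (5×28 = 140 days in).
January 7, 2040 is 586 days after the start; 586 ÷ 28 = 20 remainder 26. Last occurrence in the window: #21 on December 12, 2039.
Occurrences #6 through #21: 16 in total.

16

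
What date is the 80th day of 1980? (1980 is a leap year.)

January has 31 days (80 − 31 = 49 remain).
February has 29 days (49 − 29 = 20 remain).
20 into March → March 20.

March 20, 1980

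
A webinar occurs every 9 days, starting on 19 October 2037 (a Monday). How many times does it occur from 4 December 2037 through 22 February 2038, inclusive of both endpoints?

Occurrences land 9·i days after 19 October 2037 for i = 0, 1, 2, …
4 December 2037 is 46 days after the start; 46 ÷ 9 = 5 remainder 1; since the remainder is 1, round up to i = 6. First occurrence in the window: #7 on 12 December 2037 (6×9 = 54 days in).
22 February 2038 is 126 days after the start; 126 ÷ 9 = 14 remainder 0. Last occurrence in the window: #15 on 22 February 2038.
Occurrences #7 through #15: 9 in total.

9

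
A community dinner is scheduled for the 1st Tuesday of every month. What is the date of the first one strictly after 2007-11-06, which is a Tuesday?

November 2007 starts on a Thursday, so its 1st Tuesday is 2007-11-06 (5 days in).
That is not after 2007-11-06, so look at December 2007.
December 2007 starts on a Saturday, so its 1st Tuesday is 2007-12-04 (3 days in).

2007-12-04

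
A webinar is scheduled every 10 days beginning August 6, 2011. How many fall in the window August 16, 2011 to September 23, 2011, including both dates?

4

Occurrences land 10·i days after August 6, 2011 for i = 0, 1, 2, …
August 16, 2011 is 10 days after the start; 10 ÷ 10 = 1 remainder 0. First occurrence in the window: #2 on August 16, 2011 (1×10 = 10 days in).
September 23, 2011 is 48 days after the start; 48 ÷ 10 = 4 remainder 8. Last occurrence in the window: #5 on September 15, 2011.
Occurrences #2 through #5: 4 in total.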